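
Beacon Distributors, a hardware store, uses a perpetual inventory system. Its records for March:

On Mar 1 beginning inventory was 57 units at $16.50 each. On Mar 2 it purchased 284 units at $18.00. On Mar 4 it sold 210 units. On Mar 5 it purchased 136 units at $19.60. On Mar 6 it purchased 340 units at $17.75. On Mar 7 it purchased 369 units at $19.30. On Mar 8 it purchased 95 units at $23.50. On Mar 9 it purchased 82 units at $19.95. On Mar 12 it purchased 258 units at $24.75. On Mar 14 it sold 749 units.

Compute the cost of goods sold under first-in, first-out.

Mar 4, 210 sold [FIFO — oldest first]: 57 @ $16.50 + 153 @ $18.00 = $3,694.50
Mar 14, 749 sold [FIFO — oldest first]: 131 @ $18.00 + 136 @ $19.60 + 340 @ $17.75 + 142 @ $19.30 = $13,799.20
Total COGS = $3,694.50 + $13,799.20 = $17,493.70
Ending inventory: 227 @ $19.30 + 95 @ $23.50 + 82 @ $19.95 + 258 @ $24.75 = $14,635.00

COGS = $17,493.70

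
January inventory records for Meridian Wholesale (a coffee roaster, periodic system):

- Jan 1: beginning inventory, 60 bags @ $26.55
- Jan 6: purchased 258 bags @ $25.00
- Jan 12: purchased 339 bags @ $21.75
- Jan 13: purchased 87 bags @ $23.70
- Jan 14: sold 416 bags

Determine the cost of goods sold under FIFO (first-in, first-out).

Jan 14, 416 sold [FIFO — oldest first]: 60 @ $26.55 + 258 @ $25.00 + 98 @ $21.75 = $10,174.50
Ending inventory: 241 @ $21.75 + 87 @ $23.70 = $7,303.65

COGS = $10,174.50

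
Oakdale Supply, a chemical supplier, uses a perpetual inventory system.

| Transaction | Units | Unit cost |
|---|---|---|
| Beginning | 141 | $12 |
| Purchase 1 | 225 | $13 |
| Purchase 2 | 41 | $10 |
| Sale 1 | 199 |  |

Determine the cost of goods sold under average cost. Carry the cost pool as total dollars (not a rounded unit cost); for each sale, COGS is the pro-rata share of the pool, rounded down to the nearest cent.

After Beginning: 141 on hand, pool $1,692.00 (≈ $12.0000 each)
After Purchase 1: 366 on hand, pool $4,617.00 (≈ $12.6148 each)
After Purchase 2: 407 on hand, pool $5,027.00 (≈ $12.3514 each)
Sale 1, sell 199: 199/407 × $5,027.00 → $2,457.91
Ending inventory (cost pool remaining) = $2,569.09

COGS = $2,457.91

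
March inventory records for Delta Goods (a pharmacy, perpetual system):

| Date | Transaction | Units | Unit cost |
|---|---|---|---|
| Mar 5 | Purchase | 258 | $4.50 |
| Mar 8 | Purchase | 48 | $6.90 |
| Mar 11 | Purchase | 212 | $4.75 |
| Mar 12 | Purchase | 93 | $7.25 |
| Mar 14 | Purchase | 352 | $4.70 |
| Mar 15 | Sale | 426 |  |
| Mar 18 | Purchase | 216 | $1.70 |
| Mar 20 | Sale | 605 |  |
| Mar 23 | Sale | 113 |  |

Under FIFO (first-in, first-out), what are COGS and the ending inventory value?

Mar 15, 426 sold [FIFO — oldest first]: 258 @ $4.50 + 48 @ $6.90 + 120 @ $4.75 = $2,062.20
Mar 20, 605 sold [FIFO — oldest first]: 92 @ $4.75 + 93 @ $7.25 + 352 @ $4.70 + 68 @ $1.70 = $2,881.25
Mar 23, 113 sold [FIFO — oldest first]: 113 @ $1.70 = $192.10
Total COGS = $2,062.20 + $2,881.25 + $192.10 = $5,135.55
Ending inventory: 35 @ $1.70 = $59.50
Check: goods available $5,195.05 = COGS $5,135.55 + ending $59.50

COGS = $5,135.55; ending inventory = $59.50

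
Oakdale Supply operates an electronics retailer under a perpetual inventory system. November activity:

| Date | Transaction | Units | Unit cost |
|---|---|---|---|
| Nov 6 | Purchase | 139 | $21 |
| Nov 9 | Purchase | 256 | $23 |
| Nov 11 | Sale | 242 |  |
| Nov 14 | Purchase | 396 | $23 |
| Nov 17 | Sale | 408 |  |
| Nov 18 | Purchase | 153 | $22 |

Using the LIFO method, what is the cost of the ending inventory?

Ending inventory = $6,331

Nov 11, 242 sold [LIFO — newest first]: 242 @ $23 = $5,566
Nov 17, 408 sold [LIFO — newest first]: 396 @ $23 + 12 @ $23 = $9,384
Total COGS = $5,566 + $9,384 = $14,950
Ending inventory: 139 @ $21 + 2 @ $23 + 153 @ $22 = $6,331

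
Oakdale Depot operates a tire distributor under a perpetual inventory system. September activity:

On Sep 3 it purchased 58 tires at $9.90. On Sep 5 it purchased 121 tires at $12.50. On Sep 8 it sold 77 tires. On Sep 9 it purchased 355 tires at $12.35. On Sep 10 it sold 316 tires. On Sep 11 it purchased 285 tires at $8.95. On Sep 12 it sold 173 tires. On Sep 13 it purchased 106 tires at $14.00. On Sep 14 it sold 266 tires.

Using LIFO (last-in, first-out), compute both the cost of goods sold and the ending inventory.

COGS = $9,494.00; ending inventory = $1,011.70

Sep 8, 77 sold [LIFO — newest first]: 77 @ $12.50 = $962.50
Sep 10, 316 sold [LIFO — newest first]: 316 @ $12.35 = $3,902.60
Sep 12, 173 sold [LIFO — newest first]: 173 @ $8.95 = $1,548.35
Sep 14, 266 sold [LIFO — newest first]: 106 @ $14.00 + 112 @ $8.95 + 39 @ $12.35 + 9 @ $12.50 = $3,080.55
Total COGS = $962.50 + $3,902.60 + $1,548.35 + $3,080.55 = $9,494.00
Ending inventory: 58 @ $9.90 + 35 @ $12.50 = $1,011.70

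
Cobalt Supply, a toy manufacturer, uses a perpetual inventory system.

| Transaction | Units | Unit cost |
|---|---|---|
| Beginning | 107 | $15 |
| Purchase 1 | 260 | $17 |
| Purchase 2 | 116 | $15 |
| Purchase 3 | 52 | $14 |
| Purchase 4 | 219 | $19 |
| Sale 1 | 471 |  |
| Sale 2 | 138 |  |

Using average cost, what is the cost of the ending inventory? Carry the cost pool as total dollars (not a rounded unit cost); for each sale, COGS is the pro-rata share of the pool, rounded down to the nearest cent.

Ending inventory = $2,433.47

After Beginning: 107 on hand, pool $1,605.00 (≈ $15.0000 each)
After Purchase 1: 367 on hand, pool $6,025.00 (≈ $16.4169 each)
After Purchase 2: 483 on hand, pool $7,765.00 (≈ $16.0766 each)
After Purchase 3: 535 on hand, pool $8,493.00 (≈ $15.8748 each)
After Purchase 4: 754 on hand, pool $12,654.00 (≈ $16.7825 each)
Sale 1, sell 471: 471/754 × $12,654.00 → $7,904.55
Sale 2, sell 138: 138/283 × $4,749.45 → $2,315.98
Total COGS = $7,904.55 + $2,315.98 = $10,220.53
Ending inventory (cost pool remaining) = $2,433.47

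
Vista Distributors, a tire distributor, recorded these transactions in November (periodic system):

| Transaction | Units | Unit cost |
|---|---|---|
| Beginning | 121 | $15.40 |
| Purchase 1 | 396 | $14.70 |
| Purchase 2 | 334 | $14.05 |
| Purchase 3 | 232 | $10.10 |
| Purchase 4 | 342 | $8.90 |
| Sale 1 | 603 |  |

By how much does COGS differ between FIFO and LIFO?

FIFO COGS: 121 @ $15.40 + 396 @ $14.70 + 86 @ $14.05 = $8,892.90
LIFO COGS: 342 @ $8.90 + 232 @ $10.10 + 29 @ $14.05 = $5,794.45
Difference = |$8,892.90 − $5,794.45| = $3,098.45

$3,098.45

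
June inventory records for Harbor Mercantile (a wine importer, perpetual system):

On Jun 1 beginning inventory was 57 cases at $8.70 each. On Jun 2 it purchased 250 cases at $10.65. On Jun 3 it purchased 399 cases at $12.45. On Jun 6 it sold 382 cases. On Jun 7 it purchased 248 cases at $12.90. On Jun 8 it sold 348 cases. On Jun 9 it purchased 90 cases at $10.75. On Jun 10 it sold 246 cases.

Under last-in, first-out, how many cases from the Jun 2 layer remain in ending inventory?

Jun 6, 382 sold [LIFO — newest first]: 382 @ $12.45 = $4,755.90
Jun 8, 348 sold [LIFO — newest first]: 248 @ $12.90 + 17 @ $12.45 + 83 @ $10.65 = $4,294.80
Jun 10, 246 sold [LIFO — newest first]: 90 @ $10.75 + 156 @ $10.65 = $2,628.90
Total COGS = $4,755.90 + $4,294.80 + $2,628.90 = $11,679.60
Ending inventory: 57 @ $8.70 + 11 @ $10.65 = $613.05

11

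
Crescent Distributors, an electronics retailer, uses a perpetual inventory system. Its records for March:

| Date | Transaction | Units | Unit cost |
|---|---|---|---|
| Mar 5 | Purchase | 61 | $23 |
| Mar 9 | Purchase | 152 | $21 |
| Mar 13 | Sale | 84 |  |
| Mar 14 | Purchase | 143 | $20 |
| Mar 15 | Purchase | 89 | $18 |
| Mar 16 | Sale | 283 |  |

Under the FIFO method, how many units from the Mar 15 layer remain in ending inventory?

Mar 13, 84 sold [FIFO — oldest first]: 61 @ $23 + 23 @ $21 = $1,886
Mar 16, 283 sold [FIFO — oldest first]: 129 @ $21 + 143 @ $20 + 11 @ $18 = $5,767
Total COGS = $1,886 + $5,767 = $7,653
Ending inventory: 78 @ $18 = $1,404

78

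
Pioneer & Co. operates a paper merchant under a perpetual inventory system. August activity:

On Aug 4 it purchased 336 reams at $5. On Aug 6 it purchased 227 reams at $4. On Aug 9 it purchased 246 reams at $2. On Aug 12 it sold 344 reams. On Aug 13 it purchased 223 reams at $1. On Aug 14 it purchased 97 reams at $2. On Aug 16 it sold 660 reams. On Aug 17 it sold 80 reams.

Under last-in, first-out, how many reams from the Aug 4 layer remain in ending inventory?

Aug 12, 344 sold [LIFO — newest first]: 246 @ $2 + 98 @ $4 = $884
Aug 16, 660 sold [LIFO — newest first]: 97 @ $2 + 223 @ $1 + 129 @ $4 + 211 @ $5 = $1,988
Aug 17, 80 sold [LIFO — newest first]: 80 @ $5 = $400
Total COGS = $884 + $1,988 + $400 = $3,272
Ending inventory: 45 @ $5 = $225
Check: goods available $3,497 = COGS $3,272 + ending $225

45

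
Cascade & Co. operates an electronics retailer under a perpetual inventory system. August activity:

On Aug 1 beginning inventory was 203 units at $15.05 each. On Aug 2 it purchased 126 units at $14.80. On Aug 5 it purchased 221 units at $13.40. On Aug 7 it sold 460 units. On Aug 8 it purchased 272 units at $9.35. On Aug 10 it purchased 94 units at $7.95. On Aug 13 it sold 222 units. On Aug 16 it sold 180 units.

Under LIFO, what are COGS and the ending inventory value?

COGS = $10,359.15; ending inventory = $812.70

Aug 7, 460 sold [LIFO — newest first]: 221 @ $13.40 + 126 @ $14.80 + 113 @ $15.05 = $6,526.85
Aug 13, 222 sold [LIFO — newest first]: 94 @ $7.95 + 128 @ $9.35 = $1,944.10
Aug 16, 180 sold [LIFO — newest first]: 144 @ $9.35 + 36 @ $15.05 = $1,888.20
Total COGS = $6,526.85 + $1,944.10 + $1,888.20 = $10,359.15
Ending inventory: 54 @ $15.05 = $812.70
Check: goods available $11,171.85 = COGS $10,359.15 + ending $812.70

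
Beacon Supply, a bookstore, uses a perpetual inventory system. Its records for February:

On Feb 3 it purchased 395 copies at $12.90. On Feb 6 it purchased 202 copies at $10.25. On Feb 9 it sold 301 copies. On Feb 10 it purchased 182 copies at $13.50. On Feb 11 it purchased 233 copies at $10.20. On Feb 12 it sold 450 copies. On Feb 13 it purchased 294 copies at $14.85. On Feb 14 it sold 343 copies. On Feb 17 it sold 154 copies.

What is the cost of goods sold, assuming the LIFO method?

COGS = $15,617.30

Feb 9, 301 sold [LIFO — newest first]: 202 @ $10.25 + 99 @ $12.90 = $3,347.60
Feb 12, 450 sold [LIFO — newest first]: 233 @ $10.20 + 182 @ $13.50 + 35 @ $12.90 = $5,285.10
Feb 14, 343 sold [LIFO — newest first]: 294 @ $14.85 + 49 @ $12.90 = $4,998.00
Feb 17, 154 sold [LIFO — newest first]: 154 @ $12.90 = $1,986.60
Total COGS = $3,347.60 + $5,285.10 + $4,998.00 + $1,986.60 = $15,617.30
Ending inventory: 58 @ $12.90 = $748.20
Check: goods available $16,365.50 = COGS $15,617.30 + ending $748.20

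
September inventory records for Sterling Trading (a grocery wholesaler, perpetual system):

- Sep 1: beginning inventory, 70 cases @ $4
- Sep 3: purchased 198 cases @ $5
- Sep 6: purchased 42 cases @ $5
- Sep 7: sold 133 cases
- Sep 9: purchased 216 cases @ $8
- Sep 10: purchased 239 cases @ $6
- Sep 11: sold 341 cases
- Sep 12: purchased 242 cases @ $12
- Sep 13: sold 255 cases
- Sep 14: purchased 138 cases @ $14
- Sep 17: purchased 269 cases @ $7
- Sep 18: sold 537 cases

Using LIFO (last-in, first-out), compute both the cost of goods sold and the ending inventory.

COGS = $10,691; ending inventory = $670

Sep 7, 133 sold [LIFO — newest first]: 42 @ $5 + 91 @ $5 = $665
Sep 11, 341 sold [LIFO — newest first]: 239 @ $6 + 102 @ $8 = $2,250
Sep 13, 255 sold [LIFO — newest first]: 242 @ $12 + 13 @ $8 = $3,008
Sep 18, 537 sold [LIFO — newest first]: 269 @ $7 + 138 @ $14 + 101 @ $8 + 29 @ $5 = $4,768
Total COGS = $665 + $2,250 + $3,008 + $4,768 = $10,691
Ending inventory: 70 @ $4 + 78 @ $5 = $670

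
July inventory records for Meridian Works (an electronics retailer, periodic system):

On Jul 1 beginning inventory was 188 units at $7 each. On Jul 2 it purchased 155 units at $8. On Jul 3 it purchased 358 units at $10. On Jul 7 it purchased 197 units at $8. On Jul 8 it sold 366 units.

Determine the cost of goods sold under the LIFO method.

COGS = $3,266

Jul 8, 366 sold [LIFO — newest first]: 197 @ $8 + 169 @ $10 = $3,266
Ending inventory: 188 @ $7 + 155 @ $8 + 189 @ $10 = $4,446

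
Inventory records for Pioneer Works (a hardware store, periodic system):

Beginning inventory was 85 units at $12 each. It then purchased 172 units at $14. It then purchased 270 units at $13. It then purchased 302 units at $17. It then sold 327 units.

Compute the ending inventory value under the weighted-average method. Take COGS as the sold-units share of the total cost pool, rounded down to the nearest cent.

Ending inventory = $7,310.19

Sale 1, sell 327: 327/829 × $12,072.00 → $4,761.81
Ending inventory (cost pool remaining) = $7,310.19
Check: goods available $12,072.00 = COGS $4,761.81 + ending $7,310.19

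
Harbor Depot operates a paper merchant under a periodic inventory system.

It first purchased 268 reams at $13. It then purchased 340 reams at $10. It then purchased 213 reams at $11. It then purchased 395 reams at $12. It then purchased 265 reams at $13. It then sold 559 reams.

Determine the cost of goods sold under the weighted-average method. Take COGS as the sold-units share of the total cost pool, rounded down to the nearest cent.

COGS = $6,572.11

Sale 1, sell 559: 559/1481 × $17,412.00 → $6,572.11
Ending inventory (cost pool remaining) = $10,839.89
Check: goods available $17,412.00 = COGS $6,572.11 + ending $10,839.89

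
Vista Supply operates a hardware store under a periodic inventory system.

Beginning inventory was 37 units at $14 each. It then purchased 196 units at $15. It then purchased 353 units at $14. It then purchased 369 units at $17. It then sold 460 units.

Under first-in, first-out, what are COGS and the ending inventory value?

COGS = $6,636; ending inventory = $8,037

Sale 1 (460) [FIFO — oldest first]: 37 @ $14 + 196 @ $15 + 227 @ $14 = $6,636
Ending inventory: 126 @ $14 + 369 @ $17 = $8,037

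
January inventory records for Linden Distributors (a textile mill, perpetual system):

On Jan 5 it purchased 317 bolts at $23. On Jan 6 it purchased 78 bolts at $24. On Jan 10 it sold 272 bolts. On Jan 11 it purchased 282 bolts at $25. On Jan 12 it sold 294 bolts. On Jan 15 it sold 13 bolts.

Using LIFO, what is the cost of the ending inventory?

Jan 10, 272 sold [LIFO — newest first]: 78 @ $24 + 194 @ $23 = $6,334
Jan 12, 294 sold [LIFO — newest first]: 282 @ $25 + 12 @ $23 = $7,326
Jan 15, 13 sold [LIFO — newest first]: 13 @ $23 = $299
Total COGS = $6,334 + $7,326 + $299 = $13,959
Ending inventory: 98 @ $23 = $2,254

Ending inventory = $2,254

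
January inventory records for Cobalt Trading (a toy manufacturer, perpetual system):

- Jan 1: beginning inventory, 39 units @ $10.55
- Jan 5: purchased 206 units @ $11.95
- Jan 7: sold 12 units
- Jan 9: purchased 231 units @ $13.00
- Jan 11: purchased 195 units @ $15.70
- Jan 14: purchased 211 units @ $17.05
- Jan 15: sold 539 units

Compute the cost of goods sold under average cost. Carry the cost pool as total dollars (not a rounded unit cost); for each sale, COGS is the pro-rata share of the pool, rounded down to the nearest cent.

After Jan 1: 39 on hand, pool $411.45 (≈ $10.5500 each)
After Jan 5: 245 on hand, pool $2,873.15 (≈ $11.7271 each)
Jan 7, sell 12: 12/245 × $2,873.15 → $140.72
After Jan 9: 464 on hand, pool $5,735.43 (≈ $12.3608 each)
After Jan 11: 659 on hand, pool $8,796.93 (≈ $13.3489 each)
After Jan 14: 870 on hand, pool $12,394.48 (≈ $14.2465 each)
Jan 15, sell 539: 539/870 × $12,394.48 → $7,678.87
Total COGS = $140.72 + $7,678.87 = $7,819.59
Ending inventory (cost pool remaining) = $4,715.61

COGS = $7,819.59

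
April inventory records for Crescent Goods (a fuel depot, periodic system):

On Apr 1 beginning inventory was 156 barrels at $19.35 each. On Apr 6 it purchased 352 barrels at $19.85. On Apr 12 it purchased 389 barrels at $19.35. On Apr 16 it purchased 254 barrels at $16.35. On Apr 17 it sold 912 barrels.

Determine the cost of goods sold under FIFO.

COGS = $17,778.20

Apr 17, 912 sold [FIFO — oldest first]: 156 @ $19.35 + 352 @ $19.85 + 389 @ $19.35 + 15 @ $16.35 = $17,778.20
Ending inventory: 239 @ $16.35 = $3,907.65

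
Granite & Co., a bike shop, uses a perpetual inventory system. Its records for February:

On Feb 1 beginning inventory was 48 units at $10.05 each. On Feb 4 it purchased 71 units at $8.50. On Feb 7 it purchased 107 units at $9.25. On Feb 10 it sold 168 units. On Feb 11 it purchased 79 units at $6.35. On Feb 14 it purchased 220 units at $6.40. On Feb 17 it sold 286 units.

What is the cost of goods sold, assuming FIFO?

COGS = $3,530.90

Feb 10, 168 sold [FIFO — oldest first]: 48 @ $10.05 + 71 @ $8.50 + 49 @ $9.25 = $1,539.15
Feb 17, 286 sold [FIFO — oldest first]: 58 @ $9.25 + 79 @ $6.35 + 149 @ $6.40 = $1,991.75
Total COGS = $1,539.15 + $1,991.75 = $3,530.90
Ending inventory: 71 @ $6.40 = $454.40
Check: goods available $3,985.30 = COGS $3,530.90 + ending $454.40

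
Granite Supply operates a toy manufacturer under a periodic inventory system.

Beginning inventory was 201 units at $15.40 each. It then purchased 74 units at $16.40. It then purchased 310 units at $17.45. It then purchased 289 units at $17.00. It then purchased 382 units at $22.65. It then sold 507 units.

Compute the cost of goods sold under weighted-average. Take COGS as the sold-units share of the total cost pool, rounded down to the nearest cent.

Sale 1, sell 507: 507/1256 × $23,283.80 → $9,398.79
Ending inventory (cost pool remaining) = $13,885.01

COGS = $9,398.79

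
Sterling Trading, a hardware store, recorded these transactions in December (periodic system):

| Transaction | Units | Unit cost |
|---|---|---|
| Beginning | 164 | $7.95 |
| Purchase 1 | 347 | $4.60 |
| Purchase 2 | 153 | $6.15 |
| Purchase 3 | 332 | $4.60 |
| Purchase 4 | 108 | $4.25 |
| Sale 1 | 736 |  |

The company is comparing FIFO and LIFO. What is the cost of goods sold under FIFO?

FIFO COGS: 164 @ $7.95 + 347 @ $4.60 + 153 @ $6.15 + 72 @ $4.60 = $4,172.15
LIFO COGS: 108 @ $4.25 + 332 @ $4.60 + 153 @ $6.15 + 143 @ $4.60 = $3,584.95

COGS = $4,172.15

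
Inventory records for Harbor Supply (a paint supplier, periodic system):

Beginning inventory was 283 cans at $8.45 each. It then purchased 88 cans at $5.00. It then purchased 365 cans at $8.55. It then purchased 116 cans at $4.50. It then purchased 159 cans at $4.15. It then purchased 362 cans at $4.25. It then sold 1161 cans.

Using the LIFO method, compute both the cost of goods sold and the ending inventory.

Sale 1 (1161) [LIFO — newest first]: 362 @ $4.25 + 159 @ $4.15 + 116 @ $4.50 + 365 @ $8.55 + 88 @ $5.00 + 71 @ $8.45 = $6,881.05
Ending inventory: 212 @ $8.45 = $1,791.40

COGS = $6,881.05; ending inventory = $1,791.40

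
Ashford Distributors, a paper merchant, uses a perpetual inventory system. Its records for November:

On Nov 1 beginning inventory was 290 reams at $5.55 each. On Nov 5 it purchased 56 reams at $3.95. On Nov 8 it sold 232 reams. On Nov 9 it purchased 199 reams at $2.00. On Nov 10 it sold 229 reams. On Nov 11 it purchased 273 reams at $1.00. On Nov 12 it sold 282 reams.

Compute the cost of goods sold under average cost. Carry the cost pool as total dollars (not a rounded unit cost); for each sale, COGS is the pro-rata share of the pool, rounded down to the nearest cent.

After Nov 1: 290 on hand, pool $1,609.50 (≈ $5.5500 each)
After Nov 5: 346 on hand, pool $1,830.70 (≈ $5.2910 each)
Nov 8, sell 232: 232/346 × $1,830.70 → $1,227.52
After Nov 9: 313 on hand, pool $1,001.18 (≈ $3.1987 each)
Nov 10, sell 229: 229/313 × $1,001.18 → $732.49
After Nov 11: 357 on hand, pool $541.69 (≈ $1.5173 each)
Nov 12, sell 282: 282/357 × $541.69 → $427.88
Total COGS = $1,227.52 + $732.49 + $427.88 = $2,387.89
Ending inventory (cost pool remaining) = $113.81
Check: goods available $2,501.70 = COGS $2,387.89 + ending $113.81

COGS = $2,387.89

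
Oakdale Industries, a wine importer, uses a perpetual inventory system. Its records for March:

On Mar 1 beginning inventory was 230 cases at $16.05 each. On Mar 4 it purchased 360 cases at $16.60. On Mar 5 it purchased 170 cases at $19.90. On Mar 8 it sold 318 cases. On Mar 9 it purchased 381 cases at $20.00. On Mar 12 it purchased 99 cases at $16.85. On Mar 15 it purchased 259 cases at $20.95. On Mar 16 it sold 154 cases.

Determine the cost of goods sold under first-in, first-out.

Mar 8, 318 sold [FIFO — oldest first]: 230 @ $16.05 + 88 @ $16.60 = $5,152.30
Mar 16, 154 sold [FIFO — oldest first]: 154 @ $16.60 = $2,556.40
Total COGS = $5,152.30 + $2,556.40 = $7,708.70
Ending inventory: 118 @ $16.60 + 170 @ $19.90 + 381 @ $20.00 + 99 @ $16.85 + 259 @ $20.95 = $20,056.00

COGS = $7,708.70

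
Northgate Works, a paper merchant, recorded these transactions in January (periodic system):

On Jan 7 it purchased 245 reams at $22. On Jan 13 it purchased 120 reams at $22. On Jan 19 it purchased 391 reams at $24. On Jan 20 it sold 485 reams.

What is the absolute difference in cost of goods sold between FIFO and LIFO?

FIFO COGS: 245 @ $22 + 120 @ $22 + 120 @ $24 = $10,910
LIFO COGS: 391 @ $24 + 94 @ $22 = $11,452
Difference = |$10,910 − $11,452| = $542

$542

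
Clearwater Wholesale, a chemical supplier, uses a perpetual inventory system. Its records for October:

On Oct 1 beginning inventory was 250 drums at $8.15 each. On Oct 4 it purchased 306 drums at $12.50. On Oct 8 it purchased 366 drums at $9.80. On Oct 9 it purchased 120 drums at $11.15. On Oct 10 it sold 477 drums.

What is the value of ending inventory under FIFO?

Ending inventory = $5,912.30

Oct 10, 477 sold [FIFO — oldest first]: 250 @ $8.15 + 227 @ $12.50 = $4,875.00
Ending inventory: 79 @ $12.50 + 366 @ $9.80 + 120 @ $11.15 = $5,912.30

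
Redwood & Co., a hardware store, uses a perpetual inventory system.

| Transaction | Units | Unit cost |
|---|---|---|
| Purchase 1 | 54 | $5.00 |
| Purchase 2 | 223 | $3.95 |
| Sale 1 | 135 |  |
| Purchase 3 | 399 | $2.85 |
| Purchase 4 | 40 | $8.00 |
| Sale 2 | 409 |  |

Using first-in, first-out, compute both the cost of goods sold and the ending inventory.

COGS = $1,911.80; ending inventory = $696.20

Sale 1 (135) [FIFO — oldest first]: 54 @ $5.00 + 81 @ $3.95 = $589.95
Sale 2 (409) [FIFO — oldest first]: 142 @ $3.95 + 267 @ $2.85 = $1,321.85
Total COGS = $589.95 + $1,321.85 = $1,911.80
Ending inventory: 132 @ $2.85 + 40 @ $8.00 = $696.20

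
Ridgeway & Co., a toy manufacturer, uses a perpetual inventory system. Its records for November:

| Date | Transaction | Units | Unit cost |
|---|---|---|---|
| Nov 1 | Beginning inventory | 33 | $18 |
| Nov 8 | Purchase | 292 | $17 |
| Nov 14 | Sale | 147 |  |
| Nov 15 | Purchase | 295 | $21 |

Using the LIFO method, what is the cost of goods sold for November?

Nov 14, 147 sold [LIFO — newest first]: 147 @ $17 = $2,499
Ending inventory: 33 @ $18 + 145 @ $17 + 295 @ $21 = $9,254
Check: goods available $11,753 = COGS $2,499 + ending $9,254

COGS = $2,499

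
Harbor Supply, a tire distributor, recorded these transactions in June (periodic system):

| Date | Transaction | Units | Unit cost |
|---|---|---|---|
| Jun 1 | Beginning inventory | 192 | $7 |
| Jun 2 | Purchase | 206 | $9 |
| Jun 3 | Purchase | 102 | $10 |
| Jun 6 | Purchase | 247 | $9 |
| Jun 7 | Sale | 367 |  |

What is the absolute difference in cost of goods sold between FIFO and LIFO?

$486

FIFO COGS: 192 @ $7 + 175 @ $9 = $2,919
LIFO COGS: 247 @ $9 + 102 @ $10 + 18 @ $9 = $3,405
Difference = |$2,919 − $3,405| = $486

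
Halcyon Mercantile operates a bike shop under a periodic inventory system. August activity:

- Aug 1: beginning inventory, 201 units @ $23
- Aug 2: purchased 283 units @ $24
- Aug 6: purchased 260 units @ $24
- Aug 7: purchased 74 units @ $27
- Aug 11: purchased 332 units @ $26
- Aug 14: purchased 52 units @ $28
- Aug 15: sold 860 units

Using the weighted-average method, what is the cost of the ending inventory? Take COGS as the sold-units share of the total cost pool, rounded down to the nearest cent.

Ending inventory = $8,462.09

Aug 15, sell 860: 860/1202 × $29,741.00 → $21,278.91
Ending inventory (cost pool remaining) = $8,462.09
Check: goods available $29,741.00 = COGS $21,278.91 + ending $8,462.09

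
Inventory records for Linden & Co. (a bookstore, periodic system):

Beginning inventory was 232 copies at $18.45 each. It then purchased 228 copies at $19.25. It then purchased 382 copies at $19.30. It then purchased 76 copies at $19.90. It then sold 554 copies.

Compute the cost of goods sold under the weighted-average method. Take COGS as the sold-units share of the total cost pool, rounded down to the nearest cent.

COGS = $10,593.83

Sale 1, sell 554: 554/918 × $17,554.40 → $10,593.83
Ending inventory (cost pool remaining) = $6,960.57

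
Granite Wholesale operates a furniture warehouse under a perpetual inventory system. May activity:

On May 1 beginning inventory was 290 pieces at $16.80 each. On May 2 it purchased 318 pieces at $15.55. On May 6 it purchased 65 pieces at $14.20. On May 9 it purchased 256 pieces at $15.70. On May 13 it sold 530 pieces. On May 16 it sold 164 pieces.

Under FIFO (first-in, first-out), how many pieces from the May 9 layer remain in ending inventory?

235

May 13, 530 sold [FIFO — oldest first]: 290 @ $16.80 + 240 @ $15.55 = $8,604.00
May 16, 164 sold [FIFO — oldest first]: 78 @ $15.55 + 65 @ $14.20 + 21 @ $15.70 = $2,465.60
Total COGS = $8,604.00 + $2,465.60 = $11,069.60
Ending inventory: 235 @ $15.70 = $3,689.50
Check: goods available $14,759.10 = COGS $11,069.60 + ending $3,689.50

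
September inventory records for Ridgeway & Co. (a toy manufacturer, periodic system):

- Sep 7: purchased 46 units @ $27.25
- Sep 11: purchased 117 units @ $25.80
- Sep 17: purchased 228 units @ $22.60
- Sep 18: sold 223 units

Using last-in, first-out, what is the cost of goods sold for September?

COGS = $5,039.80

Sep 18, 223 sold [LIFO — newest first]: 223 @ $22.60 = $5,039.80
Ending inventory: 46 @ $27.25 + 117 @ $25.80 + 5 @ $22.60 = $4,385.10
Check: goods available $9,424.90 = COGS $5,039.80 + ending $4,385.10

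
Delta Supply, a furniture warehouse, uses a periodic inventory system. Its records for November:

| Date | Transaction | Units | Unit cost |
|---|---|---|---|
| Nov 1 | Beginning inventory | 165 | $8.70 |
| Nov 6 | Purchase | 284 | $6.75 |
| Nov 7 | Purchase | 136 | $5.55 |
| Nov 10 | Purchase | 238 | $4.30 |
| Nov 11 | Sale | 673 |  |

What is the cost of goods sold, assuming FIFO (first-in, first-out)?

Nov 11, 673 sold [FIFO — oldest first]: 165 @ $8.70 + 284 @ $6.75 + 136 @ $5.55 + 88 @ $4.30 = $4,485.70
Ending inventory: 150 @ $4.30 = $645.00
Check: goods available $5,130.70 = COGS $4,485.70 + ending $645.00

COGS = $4,485.70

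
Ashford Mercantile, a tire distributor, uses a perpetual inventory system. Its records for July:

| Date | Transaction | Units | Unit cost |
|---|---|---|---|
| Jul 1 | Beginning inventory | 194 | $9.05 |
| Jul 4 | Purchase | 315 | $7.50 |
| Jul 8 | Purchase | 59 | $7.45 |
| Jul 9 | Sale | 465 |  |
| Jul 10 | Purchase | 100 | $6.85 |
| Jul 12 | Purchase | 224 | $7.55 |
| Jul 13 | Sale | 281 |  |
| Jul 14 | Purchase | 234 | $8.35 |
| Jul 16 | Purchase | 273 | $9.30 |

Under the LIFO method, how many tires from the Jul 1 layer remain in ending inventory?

Jul 9, 465 sold [LIFO — newest first]: 59 @ $7.45 + 315 @ $7.50 + 91 @ $9.05 = $3,625.60
Jul 13, 281 sold [LIFO — newest first]: 224 @ $7.55 + 57 @ $6.85 = $2,081.65
Total COGS = $3,625.60 + $2,081.65 = $5,707.25
Ending inventory: 103 @ $9.05 + 43 @ $6.85 + 234 @ $8.35 + 273 @ $9.30 = $5,719.50
Check: goods available $11,426.75 = COGS $5,707.25 + ending $5,719.50

103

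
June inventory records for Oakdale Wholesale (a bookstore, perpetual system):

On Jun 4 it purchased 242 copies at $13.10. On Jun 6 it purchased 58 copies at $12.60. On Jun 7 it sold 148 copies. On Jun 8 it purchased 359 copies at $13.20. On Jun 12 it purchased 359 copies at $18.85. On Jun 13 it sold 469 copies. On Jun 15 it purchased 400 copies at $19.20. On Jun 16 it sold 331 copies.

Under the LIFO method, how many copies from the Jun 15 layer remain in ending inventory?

Jun 7, 148 sold [LIFO — newest first]: 58 @ $12.60 + 90 @ $13.10 = $1,909.80
Jun 13, 469 sold [LIFO — newest first]: 359 @ $18.85 + 110 @ $13.20 = $8,219.15
Jun 16, 331 sold [LIFO — newest first]: 331 @ $19.20 = $6,355.20
Total COGS = $1,909.80 + $8,219.15 + $6,355.20 = $16,484.15
Ending inventory: 152 @ $13.10 + 249 @ $13.20 + 69 @ $19.20 = $6,602.80
Check: goods available $23,086.95 = COGS $16,484.15 + ending $6,602.80

69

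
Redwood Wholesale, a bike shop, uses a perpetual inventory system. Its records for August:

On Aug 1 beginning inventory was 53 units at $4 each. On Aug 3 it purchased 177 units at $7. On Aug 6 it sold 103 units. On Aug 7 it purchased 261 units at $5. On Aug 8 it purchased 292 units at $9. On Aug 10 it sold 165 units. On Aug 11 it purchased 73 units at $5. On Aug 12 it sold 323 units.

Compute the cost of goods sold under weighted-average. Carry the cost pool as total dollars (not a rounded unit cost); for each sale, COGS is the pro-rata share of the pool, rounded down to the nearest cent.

COGS = $3,968.60

After Aug 1: 53 on hand, pool $212.00 (≈ $4.0000 each)
After Aug 3: 230 on hand, pool $1,451.00 (≈ $6.3087 each)
Aug 6, sell 103: 103/230 × $1,451.00 → $649.79
After Aug 7: 388 on hand, pool $2,106.21 (≈ $5.4284 each)
After Aug 8: 680 on hand, pool $4,734.21 (≈ $6.9621 each)
Aug 10, sell 165: 165/680 × $4,734.21 → $1,148.74
After Aug 11: 588 on hand, pool $3,950.47 (≈ $6.7185 each)
Aug 12, sell 323: 323/588 × $3,950.47 → $2,170.07
Total COGS = $649.79 + $1,148.74 + $2,170.07 = $3,968.60
Ending inventory (cost pool remaining) = $1,780.40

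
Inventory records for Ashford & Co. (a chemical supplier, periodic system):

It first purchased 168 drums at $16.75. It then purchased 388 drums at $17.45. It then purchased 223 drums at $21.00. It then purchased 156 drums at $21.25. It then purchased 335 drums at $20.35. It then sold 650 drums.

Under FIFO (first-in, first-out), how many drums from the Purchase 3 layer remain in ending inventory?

Sale 1 (650) [FIFO — oldest first]: 168 @ $16.75 + 388 @ $17.45 + 94 @ $21.00 = $11,558.60
Ending inventory: 129 @ $21.00 + 156 @ $21.25 + 335 @ $20.35 = $12,841.25
Check: goods available $24,399.85 = COGS $11,558.60 + ending $12,841.25

129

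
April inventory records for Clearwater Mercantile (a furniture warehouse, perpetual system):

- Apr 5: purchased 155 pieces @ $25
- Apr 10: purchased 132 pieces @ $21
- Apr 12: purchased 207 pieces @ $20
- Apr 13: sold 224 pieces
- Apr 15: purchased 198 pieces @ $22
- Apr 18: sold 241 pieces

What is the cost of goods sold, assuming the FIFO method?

Apr 13, 224 sold [FIFO — oldest first]: 155 @ $25 + 69 @ $21 = $5,324
Apr 18, 241 sold [FIFO — oldest first]: 63 @ $21 + 178 @ $20 = $4,883
Total COGS = $5,324 + $4,883 = $10,207
Ending inventory: 29 @ $20 + 198 @ $22 = $4,936

COGS = $10,207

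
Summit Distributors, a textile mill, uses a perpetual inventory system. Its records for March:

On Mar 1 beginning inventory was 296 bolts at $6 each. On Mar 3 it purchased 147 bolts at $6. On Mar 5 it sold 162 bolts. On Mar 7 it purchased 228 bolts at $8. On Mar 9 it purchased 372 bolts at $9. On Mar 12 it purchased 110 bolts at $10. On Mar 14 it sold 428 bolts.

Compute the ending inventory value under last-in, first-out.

Mar 5, 162 sold [LIFO — newest first]: 147 @ $6 + 15 @ $6 = $972
Mar 14, 428 sold [LIFO — newest first]: 110 @ $10 + 318 @ $9 = $3,962
Total COGS = $972 + $3,962 = $4,934
Ending inventory: 281 @ $6 + 228 @ $8 + 54 @ $9 = $3,996
Check: goods available $8,930 = COGS $4,934 + ending $3,996

Ending inventory = $3,996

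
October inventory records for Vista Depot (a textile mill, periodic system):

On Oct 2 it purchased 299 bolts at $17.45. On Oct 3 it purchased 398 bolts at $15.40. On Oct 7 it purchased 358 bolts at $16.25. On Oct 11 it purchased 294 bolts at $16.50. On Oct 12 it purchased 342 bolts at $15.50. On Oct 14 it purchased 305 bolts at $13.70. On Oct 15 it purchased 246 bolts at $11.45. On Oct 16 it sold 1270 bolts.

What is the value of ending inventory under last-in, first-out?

Ending inventory = $15,815.50

Oct 16, 1270 sold [LIFO — newest first]: 246 @ $11.45 + 305 @ $13.70 + 342 @ $15.50 + 294 @ $16.50 + 83 @ $16.25 = $18,495.95
Ending inventory: 299 @ $17.45 + 398 @ $15.40 + 275 @ $16.25 = $15,815.50
Check: goods available $34,311.45 = COGS $18,495.95 + ending $15,815.50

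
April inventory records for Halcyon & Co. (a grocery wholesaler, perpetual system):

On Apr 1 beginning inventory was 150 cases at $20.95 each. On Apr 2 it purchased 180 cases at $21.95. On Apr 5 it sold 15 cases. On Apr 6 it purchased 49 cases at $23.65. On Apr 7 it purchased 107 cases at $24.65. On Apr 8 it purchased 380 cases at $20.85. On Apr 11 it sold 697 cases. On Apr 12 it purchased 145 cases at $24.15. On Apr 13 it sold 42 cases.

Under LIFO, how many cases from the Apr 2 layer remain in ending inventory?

Apr 5, 15 sold [LIFO — newest first]: 15 @ $21.95 = $329.25
Apr 11, 697 sold [LIFO — newest first]: 380 @ $20.85 + 107 @ $24.65 + 49 @ $23.65 + 161 @ $21.95 = $15,253.35
Apr 13, 42 sold [LIFO — newest first]: 42 @ $24.15 = $1,014.30
Total COGS = $329.25 + $15,253.35 + $1,014.30 = $16,596.90
Ending inventory: 150 @ $20.95 + 4 @ $21.95 + 103 @ $24.15 = $5,717.75
Check: goods available $22,314.65 = COGS $16,596.90 + ending $5,717.75

4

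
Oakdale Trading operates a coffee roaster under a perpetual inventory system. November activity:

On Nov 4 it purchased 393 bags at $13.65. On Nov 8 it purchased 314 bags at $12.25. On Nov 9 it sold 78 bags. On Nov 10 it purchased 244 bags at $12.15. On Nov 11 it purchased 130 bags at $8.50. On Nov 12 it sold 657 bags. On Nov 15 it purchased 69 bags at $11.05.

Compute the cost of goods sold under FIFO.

COGS = $9,551.15

Nov 9, 78 sold [FIFO — oldest first]: 78 @ $13.65 = $1,064.70
Nov 12, 657 sold [FIFO — oldest first]: 315 @ $13.65 + 314 @ $12.25 + 28 @ $12.15 = $8,486.45
Total COGS = $1,064.70 + $8,486.45 = $9,551.15
Ending inventory: 216 @ $12.15 + 130 @ $8.50 + 69 @ $11.05 = $4,491.85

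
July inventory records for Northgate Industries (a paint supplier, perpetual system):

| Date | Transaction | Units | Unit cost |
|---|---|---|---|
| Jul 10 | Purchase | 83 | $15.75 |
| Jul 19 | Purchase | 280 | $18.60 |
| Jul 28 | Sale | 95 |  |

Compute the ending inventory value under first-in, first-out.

Jul 28, 95 sold [FIFO — oldest first]: 83 @ $15.75 + 12 @ $18.60 = $1,530.45
Ending inventory: 268 @ $18.60 = $4,984.80
Check: goods available $6,515.25 = COGS $1,530.45 + ending $4,984.80

Ending inventory = $4,984.80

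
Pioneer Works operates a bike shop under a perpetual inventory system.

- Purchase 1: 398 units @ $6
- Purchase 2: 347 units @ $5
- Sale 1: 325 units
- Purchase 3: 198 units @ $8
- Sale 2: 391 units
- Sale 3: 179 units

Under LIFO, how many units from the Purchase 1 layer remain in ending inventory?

48

Sale 1 (325) [LIFO — newest first]: 325 @ $5 = $1,625
Sale 2 (391) [LIFO — newest first]: 198 @ $8 + 22 @ $5 + 171 @ $6 = $2,720
Sale 3 (179) [LIFO — newest first]: 179 @ $6 = $1,074
Total COGS = $1,625 + $2,720 + $1,074 = $5,419
Ending inventory: 48 @ $6 = $288
Check: goods available $5,707 = COGS $5,419 + ending $288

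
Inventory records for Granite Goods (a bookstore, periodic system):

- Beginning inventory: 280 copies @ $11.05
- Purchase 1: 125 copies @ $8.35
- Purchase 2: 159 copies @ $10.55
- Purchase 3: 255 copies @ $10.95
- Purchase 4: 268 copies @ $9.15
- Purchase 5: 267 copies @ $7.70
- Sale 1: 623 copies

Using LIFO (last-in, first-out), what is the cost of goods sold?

Sale 1 (623) [LIFO — newest first]: 267 @ $7.70 + 268 @ $9.15 + 88 @ $10.95 = $5,471.70
Ending inventory: 280 @ $11.05 + 125 @ $8.35 + 159 @ $10.55 + 167 @ $10.95 = $7,643.85
Check: goods available $13,115.55 = COGS $5,471.70 + ending $7,643.85

COGS = $5,471.70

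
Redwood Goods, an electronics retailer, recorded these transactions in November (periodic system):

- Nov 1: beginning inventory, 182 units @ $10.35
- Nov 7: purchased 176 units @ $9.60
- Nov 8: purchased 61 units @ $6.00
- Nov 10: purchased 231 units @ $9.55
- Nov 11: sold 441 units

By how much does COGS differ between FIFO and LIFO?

$146.95

FIFO COGS: 182 @ $10.35 + 176 @ $9.60 + 61 @ $6.00 + 22 @ $9.55 = $4,149.40
LIFO COGS: 231 @ $9.55 + 61 @ $6.00 + 149 @ $9.60 = $4,002.45
Difference = |$4,149.40 − $4,002.45| = $146.95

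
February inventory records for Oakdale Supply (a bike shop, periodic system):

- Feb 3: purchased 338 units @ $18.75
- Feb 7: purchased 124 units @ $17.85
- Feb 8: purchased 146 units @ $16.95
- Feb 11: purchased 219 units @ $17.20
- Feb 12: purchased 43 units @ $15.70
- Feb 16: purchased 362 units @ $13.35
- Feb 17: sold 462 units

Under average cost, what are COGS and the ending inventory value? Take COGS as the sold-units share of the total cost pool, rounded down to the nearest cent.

Feb 17, sell 462: 462/1232 × $20,300.20 → $7,612.57
Ending inventory (cost pool remaining) = $12,687.63

COGS = $7,612.57; ending inventory = $12,687.63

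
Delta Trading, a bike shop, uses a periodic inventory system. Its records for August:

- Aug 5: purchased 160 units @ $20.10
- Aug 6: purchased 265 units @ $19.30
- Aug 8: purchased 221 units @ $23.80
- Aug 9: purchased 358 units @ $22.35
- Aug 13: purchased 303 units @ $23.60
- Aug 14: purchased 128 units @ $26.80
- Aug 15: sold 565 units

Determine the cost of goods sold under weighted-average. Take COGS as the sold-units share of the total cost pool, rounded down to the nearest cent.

Aug 15, sell 565: 565/1435 × $32,172.80 → $12,667.33
Ending inventory (cost pool remaining) = $19,505.47

COGS = $12,667.33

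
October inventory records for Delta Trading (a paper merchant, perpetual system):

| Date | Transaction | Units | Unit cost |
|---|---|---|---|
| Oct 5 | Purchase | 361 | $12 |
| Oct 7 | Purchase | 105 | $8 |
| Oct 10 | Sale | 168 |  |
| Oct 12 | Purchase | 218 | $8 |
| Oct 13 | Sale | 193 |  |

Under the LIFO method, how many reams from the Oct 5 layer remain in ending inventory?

Oct 10, 168 sold [LIFO — newest first]: 105 @ $8 + 63 @ $12 = $1,596
Oct 13, 193 sold [LIFO — newest first]: 193 @ $8 = $1,544
Total COGS = $1,596 + $1,544 = $3,140
Ending inventory: 298 @ $12 + 25 @ $8 = $3,776
Check: goods available $6,916 = COGS $3,140 + ending $3,776

298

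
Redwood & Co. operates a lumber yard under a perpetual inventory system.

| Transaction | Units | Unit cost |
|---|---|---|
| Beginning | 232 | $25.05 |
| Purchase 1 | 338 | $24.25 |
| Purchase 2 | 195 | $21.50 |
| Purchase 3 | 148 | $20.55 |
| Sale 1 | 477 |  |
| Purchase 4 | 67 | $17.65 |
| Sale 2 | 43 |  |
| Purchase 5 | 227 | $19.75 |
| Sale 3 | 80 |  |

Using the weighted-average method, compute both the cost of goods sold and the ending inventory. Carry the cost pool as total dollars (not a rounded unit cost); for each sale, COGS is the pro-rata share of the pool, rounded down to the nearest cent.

COGS = $13,794.49; ending inventory = $13,113.31

After Beginning: 232 on hand, pool $5,811.60 (≈ $25.0500 each)
After Purchase 1: 570 on hand, pool $14,008.10 (≈ $24.5756 each)
After Purchase 2: 765 on hand, pool $18,200.60 (≈ $23.7916 each)
After Purchase 3: 913 on hand, pool $21,242.00 (≈ $23.2662 each)
Sale 1, sell 477: 477/913 × $21,242.00 → $11,097.95
After Purchase 4: 503 on hand, pool $11,326.60 (≈ $22.5181 each)
Sale 2, sell 43: 43/503 × $11,326.60 → $968.27
After Purchase 5: 687 on hand, pool $14,841.58 (≈ $21.6035 each)
Sale 3, sell 80: 80/687 × $14,841.58 → $1,728.27
Total COGS = $11,097.95 + $968.27 + $1,728.27 = $13,794.49
Ending inventory (cost pool remaining) = $13,113.31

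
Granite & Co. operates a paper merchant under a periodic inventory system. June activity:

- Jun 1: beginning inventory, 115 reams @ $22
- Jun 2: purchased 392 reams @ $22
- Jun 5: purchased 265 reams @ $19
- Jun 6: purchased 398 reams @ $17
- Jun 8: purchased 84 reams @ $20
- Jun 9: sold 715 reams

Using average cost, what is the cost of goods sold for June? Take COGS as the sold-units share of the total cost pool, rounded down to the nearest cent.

Jun 9, sell 715: 715/1254 × $24,635.00 → $14,046.27
Ending inventory (cost pool remaining) = $10,588.73

COGS = $14,046.27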